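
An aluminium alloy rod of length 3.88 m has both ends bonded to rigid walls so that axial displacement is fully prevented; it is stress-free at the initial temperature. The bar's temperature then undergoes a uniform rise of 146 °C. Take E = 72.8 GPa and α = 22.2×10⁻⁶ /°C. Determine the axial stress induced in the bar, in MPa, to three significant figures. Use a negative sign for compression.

Free thermal expansion αLΔT = 22.2e-6 · 3880 · 146 = 12.58 mm.
The walls impose strain ε = −(12.58)/3880 = -3.2412e-03; σ = Eε = 72800 · -3.2412e-03 = -236 MPa.

-236 MPa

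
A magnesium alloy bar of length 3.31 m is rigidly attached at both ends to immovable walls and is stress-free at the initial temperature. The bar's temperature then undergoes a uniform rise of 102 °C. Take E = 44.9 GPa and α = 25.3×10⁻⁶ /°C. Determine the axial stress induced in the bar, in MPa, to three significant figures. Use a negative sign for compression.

Free thermal expansion αLΔT = 25.3e-6 · 3310 · 102 = 8.542 mm.
The walls impose strain ε = −(8.542)/3310 = -2.5806e-03; σ = Eε = 44900 · -2.5806e-03 = -115.9 MPa.

-116 MPa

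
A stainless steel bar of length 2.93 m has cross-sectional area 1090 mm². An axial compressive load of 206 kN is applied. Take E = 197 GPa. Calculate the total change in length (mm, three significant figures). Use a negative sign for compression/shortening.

δ_mech = NL/(AE) = -206000·2930/(1090·197000) = -2.811 mm.

-2.81 mm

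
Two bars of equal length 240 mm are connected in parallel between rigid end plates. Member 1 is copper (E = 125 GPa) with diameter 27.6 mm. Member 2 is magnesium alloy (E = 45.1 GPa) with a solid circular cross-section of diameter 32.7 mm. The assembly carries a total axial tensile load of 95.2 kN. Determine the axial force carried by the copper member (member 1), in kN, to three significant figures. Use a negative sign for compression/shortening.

A_1 = 598.3 mm².
A_2 = 839.8 mm².
Equal strain + equilibrium ⇒ each member carries load in proportion to AE: A₁E₁ = 74790000 N, A₂E₂ = 37880000 N, ΣAE = 112700000 N.
F₁ = P·A₁E₁/ΣAE = 95200·74790000/112700000 = 63190 N.

63.2 kN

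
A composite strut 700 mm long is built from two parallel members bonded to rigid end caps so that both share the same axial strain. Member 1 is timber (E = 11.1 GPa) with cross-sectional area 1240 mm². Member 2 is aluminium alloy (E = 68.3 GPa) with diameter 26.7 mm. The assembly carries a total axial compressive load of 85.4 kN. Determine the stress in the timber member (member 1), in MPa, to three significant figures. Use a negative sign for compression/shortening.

-18.2 MPa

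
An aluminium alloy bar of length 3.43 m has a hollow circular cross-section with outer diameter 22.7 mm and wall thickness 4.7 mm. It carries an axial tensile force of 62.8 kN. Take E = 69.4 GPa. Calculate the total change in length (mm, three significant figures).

A = 265.8 mm².
δ_mech = NL/(AE) = 62800·3430/(265.8·69400) = 11.68 mm.

11.7 mm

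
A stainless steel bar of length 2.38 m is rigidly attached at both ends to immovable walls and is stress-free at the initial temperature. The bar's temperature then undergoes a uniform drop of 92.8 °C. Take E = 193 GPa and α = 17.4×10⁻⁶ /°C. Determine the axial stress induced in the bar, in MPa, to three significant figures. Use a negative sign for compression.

Free thermal expansion αLΔT = 17.4e-6 · 2380 · -92.8 = -3.843 mm.
The walls impose strain ε = −(-3.843)/2380 = 1.6147e-03; σ = Eε = 193000 · 1.6147e-03 = 311.6 MPa.

312 MPa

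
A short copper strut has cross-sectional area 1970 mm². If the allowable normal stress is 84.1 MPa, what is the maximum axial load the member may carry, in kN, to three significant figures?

166 kN

P_max = σ_allow · A = 84.1 · 1970 = 165700 N = 165.7 kN.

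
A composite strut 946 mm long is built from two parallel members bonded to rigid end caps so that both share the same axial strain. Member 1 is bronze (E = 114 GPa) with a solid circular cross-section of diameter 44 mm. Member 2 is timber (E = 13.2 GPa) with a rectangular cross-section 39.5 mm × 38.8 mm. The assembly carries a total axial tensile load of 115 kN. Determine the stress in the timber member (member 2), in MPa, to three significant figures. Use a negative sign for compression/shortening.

7.84 MPa

A_1 = 1521 mm².
A_2 = 1533 mm².
Equal strain + equilibrium ⇒ each member carries load in proportion to AE: A₁E₁ = 173300000 N, A₂E₂ = 20230000 N, ΣAE = 193600000 N.
σ₂ = P·E₂/ΣAE = 115000·13200/193600000 = 7.842 MPa.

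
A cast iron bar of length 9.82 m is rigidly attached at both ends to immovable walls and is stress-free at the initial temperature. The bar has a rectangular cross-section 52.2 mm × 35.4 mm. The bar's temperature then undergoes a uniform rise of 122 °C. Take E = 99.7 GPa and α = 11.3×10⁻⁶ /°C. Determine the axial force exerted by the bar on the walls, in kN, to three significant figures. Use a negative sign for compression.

Free thermal expansion αLΔT = 11.3e-6 · 9820 · 122 = 13.54 mm.
The walls impose strain ε = −(13.54)/9820 = -1.3786e-03; σ = Eε = 99700 · -1.3786e-03 = -137.4 MPa.
Wall reaction R = σ·A = -137.4·1848 = -254000 N = -254 kN.

-254 kN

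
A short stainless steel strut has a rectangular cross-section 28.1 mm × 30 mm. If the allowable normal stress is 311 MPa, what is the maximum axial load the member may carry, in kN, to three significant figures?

A = 843 mm².
P_max = σ_allow · A = 311 · 843 = 262200 N = 262.2 kN.

262 kN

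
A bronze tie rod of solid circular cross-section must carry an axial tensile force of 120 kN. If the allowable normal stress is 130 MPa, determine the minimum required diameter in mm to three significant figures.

Required area A ≥ P/σ_allow = 120000/130 = 923.1 mm².
For a solid circular section, d ≥ √(4A/π) = 34.28 mm.

34.3 mm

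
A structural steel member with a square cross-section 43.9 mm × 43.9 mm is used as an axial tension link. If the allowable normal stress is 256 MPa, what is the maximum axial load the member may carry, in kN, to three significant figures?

A = 1927 mm².
P_max = σ_allow · A = 256 · 1927 = 493400 N = 493.4 kN.

493 kN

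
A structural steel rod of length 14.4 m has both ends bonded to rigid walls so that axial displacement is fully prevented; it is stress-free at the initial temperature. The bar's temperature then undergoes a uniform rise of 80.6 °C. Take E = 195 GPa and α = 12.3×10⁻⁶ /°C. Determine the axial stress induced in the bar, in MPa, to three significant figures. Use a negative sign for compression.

-193 MPa

Free thermal expansion αLΔT = 12.3e-6 · 14400 · 80.6 = 14.28 mm.
The walls impose strain ε = −(14.28)/14400 = -9.9138e-04; σ = Eε = 195000 · -9.9138e-04 = -193.3 MPa.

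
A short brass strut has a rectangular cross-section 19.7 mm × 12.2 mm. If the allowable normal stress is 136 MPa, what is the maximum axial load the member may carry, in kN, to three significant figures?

A = 240.3 mm².
P_max = σ_allow · A = 136 · 240.3 = 32690 N = 32.69 kN.

32.7 kN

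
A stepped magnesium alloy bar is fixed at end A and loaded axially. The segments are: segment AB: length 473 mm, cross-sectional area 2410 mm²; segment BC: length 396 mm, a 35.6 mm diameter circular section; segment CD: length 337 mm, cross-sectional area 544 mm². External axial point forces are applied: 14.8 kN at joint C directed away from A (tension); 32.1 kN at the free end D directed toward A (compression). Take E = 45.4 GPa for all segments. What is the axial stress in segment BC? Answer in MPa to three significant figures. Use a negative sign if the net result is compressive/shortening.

-17.4 MPa

Internal axial forces (sectioning from the free end, tension +): N_CD = -32.1 kN, N_BC = -17.3 kN, N_AB = -17.3 kN.
A_BC = 995.4 mm².
σ_BC = N_BC/A_BC = -17300/995.4 = -17.38 MPa.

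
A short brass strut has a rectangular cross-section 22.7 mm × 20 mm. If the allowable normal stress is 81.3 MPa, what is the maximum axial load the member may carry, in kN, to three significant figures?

36.9 kN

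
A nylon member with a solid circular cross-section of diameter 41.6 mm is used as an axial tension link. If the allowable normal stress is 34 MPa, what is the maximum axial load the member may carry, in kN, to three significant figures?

A = 1359 mm².
P_max = σ_allow · A = 34 · 1359 = 46210 N = 46.21 kN.

46.2 kN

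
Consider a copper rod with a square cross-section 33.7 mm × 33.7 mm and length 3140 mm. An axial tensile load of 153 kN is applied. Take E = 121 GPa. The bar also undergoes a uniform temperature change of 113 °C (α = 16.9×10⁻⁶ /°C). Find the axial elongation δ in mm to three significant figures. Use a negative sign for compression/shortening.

A = 1136 mm².
δ_mech = NL/(AE) = 153000·3140/(1136·121000) = 3.496 mm.
δ_thermal = αLΔT = 16.9e-6·3140·113 = 5.996 mm.
δ = δ_mech + δ_thermal = 9.492 mm.

9.49 mm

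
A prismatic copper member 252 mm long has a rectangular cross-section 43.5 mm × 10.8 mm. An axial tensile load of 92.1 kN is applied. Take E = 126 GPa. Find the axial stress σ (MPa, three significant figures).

A = 469.8 mm².
σ = N/A = 92100/469.8 = 196 MPa.

196 MPa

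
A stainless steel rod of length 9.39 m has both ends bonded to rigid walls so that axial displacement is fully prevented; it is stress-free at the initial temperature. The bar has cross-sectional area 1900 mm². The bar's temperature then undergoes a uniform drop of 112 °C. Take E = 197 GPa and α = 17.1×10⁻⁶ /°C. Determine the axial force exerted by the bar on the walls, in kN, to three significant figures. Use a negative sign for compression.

Free thermal expansion αLΔT = 17.1e-6 · 9390 · -112 = -17.98 mm.
The walls impose strain ε = −(-17.98)/9390 = 1.9152e-03; σ = Eε = 197000 · 1.9152e-03 = 377.3 MPa.
Wall reaction R = σ·A = 377.3·1900 = 716900 N = 716.9 kN.

717 kN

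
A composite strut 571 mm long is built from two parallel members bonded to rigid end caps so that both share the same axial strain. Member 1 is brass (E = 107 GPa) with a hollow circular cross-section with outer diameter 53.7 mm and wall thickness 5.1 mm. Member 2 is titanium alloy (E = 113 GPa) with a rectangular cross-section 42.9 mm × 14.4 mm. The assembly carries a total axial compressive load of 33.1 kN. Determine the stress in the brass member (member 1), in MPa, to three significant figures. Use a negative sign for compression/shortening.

-23.1 MPa

A_1 = 778.7 mm².
A_2 = 617.8 mm².
Equal strain + equilibrium ⇒ each member carries load in proportion to AE: A₁E₁ = 83320000 N, A₂E₂ = 69810000 N, ΣAE = 153100000 N.
σ₁ = P·E₁/ΣAE = -33100·107000/153100000 = -23.13 MPa.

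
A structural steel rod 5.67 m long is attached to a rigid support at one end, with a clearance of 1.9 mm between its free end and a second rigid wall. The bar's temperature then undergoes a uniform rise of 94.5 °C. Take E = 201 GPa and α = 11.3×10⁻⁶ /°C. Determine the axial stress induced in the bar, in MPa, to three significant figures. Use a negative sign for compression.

-147 MPa

Free thermal expansion αLΔT = 11.3e-6 · 5670 · 94.5 = 6.055 mm.
The walls engage after the gap closes; constrained expansion = 6.055 − 1.9 = 4.155 mm.
The walls impose strain ε = −(4.155)/5670 = -7.3275e-04; σ = Eε = 201000 · -7.3275e-04 = -147.3 MPa.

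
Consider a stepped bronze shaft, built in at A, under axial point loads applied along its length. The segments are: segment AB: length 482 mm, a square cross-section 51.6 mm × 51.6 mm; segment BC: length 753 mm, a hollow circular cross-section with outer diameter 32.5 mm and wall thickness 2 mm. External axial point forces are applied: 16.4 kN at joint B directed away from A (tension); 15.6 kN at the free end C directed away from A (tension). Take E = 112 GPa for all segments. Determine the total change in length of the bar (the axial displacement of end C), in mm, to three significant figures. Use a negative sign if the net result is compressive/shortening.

Internal axial forces (sectioning from the free end, tension +): N_BC = 15.6 kN, N_AB = 32 kN.
A_AB = 2663 mm².
A_BC = 191.6 mm².
δ_AB = 32000·482/(2663·112000) = 0.05172 mm
δ_BC = 15600·753/(191.6·112000) = 0.5473 mm
δ = Σδ_i = 0.599 mm.

0.599 mm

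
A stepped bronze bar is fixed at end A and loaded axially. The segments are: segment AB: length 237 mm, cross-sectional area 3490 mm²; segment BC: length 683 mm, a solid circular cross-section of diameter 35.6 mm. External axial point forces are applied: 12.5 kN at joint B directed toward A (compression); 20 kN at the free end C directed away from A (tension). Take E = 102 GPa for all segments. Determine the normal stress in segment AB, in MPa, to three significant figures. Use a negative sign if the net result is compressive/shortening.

Internal axial forces (sectioning from the free end, tension +): N_BC = 20 kN, N_AB = 7.5 kN.
σ_AB = N_AB/A_AB = 7500/3490 = 2.149 MPa.

2.15 MPa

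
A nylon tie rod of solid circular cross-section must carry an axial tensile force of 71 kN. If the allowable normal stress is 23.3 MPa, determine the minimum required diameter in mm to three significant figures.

Required area A ≥ P/σ_allow = 71000/23.3 = 3047 mm².
For a solid circular section, d ≥ √(4A/π) = 62.29 mm.

62.3 mm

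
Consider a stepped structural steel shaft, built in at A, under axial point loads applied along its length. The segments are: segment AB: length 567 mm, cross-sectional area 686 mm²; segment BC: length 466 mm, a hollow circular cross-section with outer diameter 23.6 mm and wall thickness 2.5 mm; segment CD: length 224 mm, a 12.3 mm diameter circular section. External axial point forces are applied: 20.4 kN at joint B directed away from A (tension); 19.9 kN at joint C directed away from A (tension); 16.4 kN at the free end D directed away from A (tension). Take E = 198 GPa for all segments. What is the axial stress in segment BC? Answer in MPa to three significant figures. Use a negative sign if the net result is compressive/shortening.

219 MPa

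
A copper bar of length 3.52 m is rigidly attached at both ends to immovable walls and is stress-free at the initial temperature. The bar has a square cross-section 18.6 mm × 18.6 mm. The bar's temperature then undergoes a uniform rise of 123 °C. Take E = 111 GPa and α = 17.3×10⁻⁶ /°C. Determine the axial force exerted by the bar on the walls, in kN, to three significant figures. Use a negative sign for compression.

-81.7 kN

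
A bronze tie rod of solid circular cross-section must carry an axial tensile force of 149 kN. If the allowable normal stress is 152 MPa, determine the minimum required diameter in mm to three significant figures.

Required area A ≥ P/σ_allow = 149000/152 = 980.3 mm².
For a solid circular section, d ≥ √(4A/π) = 35.33 mm.

35.3 mm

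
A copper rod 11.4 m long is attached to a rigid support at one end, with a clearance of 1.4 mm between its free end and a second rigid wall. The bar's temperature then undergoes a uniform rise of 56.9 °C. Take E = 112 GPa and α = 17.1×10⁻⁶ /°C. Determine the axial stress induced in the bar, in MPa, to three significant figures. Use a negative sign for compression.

Free thermal expansion αLΔT = 17.1e-6 · 11400 · 56.9 = 11.09 mm.
The walls engage after the gap closes; constrained expansion = 11.09 − 1.4 = 9.692 mm.
The walls impose strain ε = −(9.692)/11400 = -8.5018e-04; σ = Eε = 112000 · -8.5018e-04 = -95.22 MPa.

-95.2 MPa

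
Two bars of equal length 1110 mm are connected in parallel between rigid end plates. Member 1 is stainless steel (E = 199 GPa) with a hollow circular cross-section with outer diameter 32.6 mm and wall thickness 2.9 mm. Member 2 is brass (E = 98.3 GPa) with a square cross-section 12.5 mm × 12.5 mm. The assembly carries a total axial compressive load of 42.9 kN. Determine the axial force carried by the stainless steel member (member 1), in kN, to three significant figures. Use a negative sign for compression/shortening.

A_1 = 270.6 mm².
A_2 = 156.2 mm².
Equal strain + equilibrium ⇒ each member carries load in proportion to AE: A₁E₁ = 53850000 N, A₂E₂ = 15360000 N, ΣAE = 69210000 N.
F₁ = P·A₁E₁/ΣAE = -42900·53850000/69210000 = -33380 N.

-33.4 kN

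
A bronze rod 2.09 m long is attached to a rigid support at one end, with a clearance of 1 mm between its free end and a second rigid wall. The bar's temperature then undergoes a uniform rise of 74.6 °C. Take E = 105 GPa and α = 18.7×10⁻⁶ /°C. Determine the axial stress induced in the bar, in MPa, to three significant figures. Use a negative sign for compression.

-96.2 MPa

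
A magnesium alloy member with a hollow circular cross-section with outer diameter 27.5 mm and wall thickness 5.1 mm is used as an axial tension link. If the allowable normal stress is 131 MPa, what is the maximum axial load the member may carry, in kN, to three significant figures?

A = 358.9 mm².
P_max = σ_allow · A = 131 · 358.9 = 47020 N = 47.02 kN.

47.0 kN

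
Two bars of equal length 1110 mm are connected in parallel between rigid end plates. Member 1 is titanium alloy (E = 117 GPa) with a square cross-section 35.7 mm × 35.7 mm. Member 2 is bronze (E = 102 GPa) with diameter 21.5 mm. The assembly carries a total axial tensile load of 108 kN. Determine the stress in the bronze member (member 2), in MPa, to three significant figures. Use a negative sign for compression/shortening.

A_1 = 1274 mm².
A_2 = 363.1 mm².
Equal strain + equilibrium ⇒ each member carries load in proportion to AE: A₁E₁ = 149100000 N, A₂E₂ = 37030000 N, ΣAE = 186100000 N.
σ₂ = P·E₂/ΣAE = 108000·102000/186100000 = 59.18 MPa.

59.2 MPa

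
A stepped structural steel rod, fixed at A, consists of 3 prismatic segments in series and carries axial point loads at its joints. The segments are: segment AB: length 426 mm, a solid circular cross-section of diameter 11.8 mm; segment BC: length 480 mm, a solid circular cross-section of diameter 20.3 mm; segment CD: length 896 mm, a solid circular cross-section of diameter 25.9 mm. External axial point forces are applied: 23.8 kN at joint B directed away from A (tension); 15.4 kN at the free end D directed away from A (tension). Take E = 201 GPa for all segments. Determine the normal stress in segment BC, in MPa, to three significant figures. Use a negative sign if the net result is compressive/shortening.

47.6 MPa

Internal axial forces (sectioning from the free end, tension +): N_CD = 15.4 kN, N_BC = 15.4 kN, N_AB = 39.2 kN.
A_BC = 323.7 mm².
σ_BC = N_BC/A_BC = 15400/323.7 = 47.58 MPa.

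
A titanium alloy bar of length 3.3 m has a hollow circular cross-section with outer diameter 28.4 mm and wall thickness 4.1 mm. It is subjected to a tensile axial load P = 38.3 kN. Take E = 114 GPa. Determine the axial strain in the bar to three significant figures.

A = 313 mm².
σ = N/A = 122.4 MPa; ε = σ/E = 122.4/114000 = 1.073e-03.

0.00107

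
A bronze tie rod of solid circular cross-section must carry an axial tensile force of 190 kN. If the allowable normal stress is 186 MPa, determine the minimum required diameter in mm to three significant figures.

36.1 mm

Required area A ≥ P/σ_allow = 190000/186 = 1022 mm².
For a solid circular section, d ≥ √(4A/π) = 36.06 mm.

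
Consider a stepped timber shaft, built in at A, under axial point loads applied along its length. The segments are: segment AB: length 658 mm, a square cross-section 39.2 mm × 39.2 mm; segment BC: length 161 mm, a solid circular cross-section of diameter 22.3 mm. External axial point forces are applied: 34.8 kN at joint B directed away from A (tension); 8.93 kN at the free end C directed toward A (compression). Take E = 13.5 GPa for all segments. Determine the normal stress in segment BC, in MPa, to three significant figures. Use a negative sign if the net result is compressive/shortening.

-22.9 MPa

Internal axial forces (sectioning from the free end, tension +): N_BC = -8.93 kN, N_AB = 25.87 kN.
A_BC = 390.6 mm².
σ_BC = N_BC/A_BC = -8930/390.6 = -22.86 MPa.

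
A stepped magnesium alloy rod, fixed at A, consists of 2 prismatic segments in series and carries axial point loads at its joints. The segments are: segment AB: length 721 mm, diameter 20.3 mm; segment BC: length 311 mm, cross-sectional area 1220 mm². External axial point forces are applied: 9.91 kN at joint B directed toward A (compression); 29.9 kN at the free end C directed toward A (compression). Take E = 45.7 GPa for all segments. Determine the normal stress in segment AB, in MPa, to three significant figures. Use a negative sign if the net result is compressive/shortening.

Internal axial forces (sectioning from the free end, tension +): N_BC = -29.9 kN, N_AB = -39.81 kN.
A_AB = 323.7 mm².
σ_AB = N_AB/A_AB = -39810/323.7 = -123 MPa.

-123 MPa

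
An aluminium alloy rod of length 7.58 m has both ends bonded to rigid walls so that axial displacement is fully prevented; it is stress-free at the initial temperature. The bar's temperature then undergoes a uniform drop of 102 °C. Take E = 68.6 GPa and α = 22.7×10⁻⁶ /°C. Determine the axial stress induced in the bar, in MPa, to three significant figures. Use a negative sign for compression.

159 MPa

Free thermal expansion αLΔT = 22.7e-6 · 7580 · -102 = -17.55 mm.
The walls impose strain ε = −(-17.55)/7580 = 2.3154e-03; σ = Eε = 68600 · 2.3154e-03 = 158.8 MPa.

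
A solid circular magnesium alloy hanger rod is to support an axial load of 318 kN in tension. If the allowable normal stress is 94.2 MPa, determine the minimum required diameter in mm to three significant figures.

Required area A ≥ P/σ_allow = 318000/94.2 = 3376 mm².
For a solid circular section, d ≥ √(4A/π) = 65.56 mm.

65.6 mm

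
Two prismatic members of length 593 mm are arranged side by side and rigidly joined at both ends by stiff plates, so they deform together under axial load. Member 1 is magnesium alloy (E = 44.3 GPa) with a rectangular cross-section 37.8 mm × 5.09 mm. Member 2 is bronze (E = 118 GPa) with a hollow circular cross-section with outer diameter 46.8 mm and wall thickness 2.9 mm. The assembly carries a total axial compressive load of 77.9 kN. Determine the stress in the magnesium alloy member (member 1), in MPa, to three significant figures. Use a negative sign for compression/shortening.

-61.9 MPa

A_1 = 192.4 mm².
A_2 = 400 mm².
Equal strain + equilibrium ⇒ each member carries load in proportion to AE: A₁E₁ = 8523000 N, A₂E₂ = 47190000 N, ΣAE = 55720000 N.
σ₁ = P·E₁/ΣAE = -77900·44300/55720000 = -61.94 MPa.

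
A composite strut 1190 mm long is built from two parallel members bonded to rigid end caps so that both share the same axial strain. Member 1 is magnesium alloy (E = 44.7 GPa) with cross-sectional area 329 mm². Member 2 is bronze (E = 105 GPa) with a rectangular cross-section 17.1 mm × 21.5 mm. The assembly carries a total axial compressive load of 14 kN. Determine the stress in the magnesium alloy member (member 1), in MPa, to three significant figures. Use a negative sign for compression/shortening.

A_2 = 367.7 mm².
Equal strain + equilibrium ⇒ each member carries load in proportion to AE: A₁E₁ = 14710000 N, A₂E₂ = 38600000 N, ΣAE = 53310000 N.
σ₁ = P·E₁/ΣAE = -14000·44700/53310000 = -11.74 MPa.

-11.7 MPa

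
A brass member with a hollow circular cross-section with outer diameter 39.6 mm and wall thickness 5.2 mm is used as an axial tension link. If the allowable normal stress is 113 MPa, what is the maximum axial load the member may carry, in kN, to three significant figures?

A = 562 mm².
P_max = σ_allow · A = 113 · 562 = 63500 N = 63.5 kN.

63.5 kN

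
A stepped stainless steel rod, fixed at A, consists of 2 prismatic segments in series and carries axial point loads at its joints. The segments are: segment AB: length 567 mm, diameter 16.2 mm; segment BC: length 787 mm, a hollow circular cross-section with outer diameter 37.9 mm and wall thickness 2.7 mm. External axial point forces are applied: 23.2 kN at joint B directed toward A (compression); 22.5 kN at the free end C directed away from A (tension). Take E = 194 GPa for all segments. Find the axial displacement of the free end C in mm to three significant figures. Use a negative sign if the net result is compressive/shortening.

Internal axial forces (sectioning from the free end, tension +): N_BC = 22.5 kN, N_AB = -0.7 kN.
A_AB = 206.1 mm².
A_BC = 298.6 mm².
δ_AB = -700·567/(206.1·194000) = -0.009926 mm
δ_BC = 22500·787/(298.6·194000) = 0.3057 mm
δ = Σδ_i = 0.2958 mm.

0.296 mm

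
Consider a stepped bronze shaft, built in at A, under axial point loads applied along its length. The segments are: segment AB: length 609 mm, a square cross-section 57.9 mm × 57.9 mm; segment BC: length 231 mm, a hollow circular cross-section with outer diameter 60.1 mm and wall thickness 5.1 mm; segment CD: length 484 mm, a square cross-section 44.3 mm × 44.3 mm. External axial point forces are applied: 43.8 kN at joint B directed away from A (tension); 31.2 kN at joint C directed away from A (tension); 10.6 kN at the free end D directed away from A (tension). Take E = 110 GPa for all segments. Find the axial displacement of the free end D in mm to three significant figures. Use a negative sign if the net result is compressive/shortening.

0.265 mm

Internal axial forces (sectioning from the free end, tension +): N_CD = 10.6 kN, N_BC = 41.8 kN, N_AB = 85.6 kN.
A_AB = 3352 mm².
A_BC = 881.2 mm².
A_CD = 1962 mm².
δ_AB = 85600·609/(3352·110000) = 0.1414 mm
δ_BC = 41800·231/(881.2·110000) = 0.09961 mm
δ_CD = 10600·484/(1962·110000) = 0.02377 mm
δ = Σδ_i = 0.2647 mm.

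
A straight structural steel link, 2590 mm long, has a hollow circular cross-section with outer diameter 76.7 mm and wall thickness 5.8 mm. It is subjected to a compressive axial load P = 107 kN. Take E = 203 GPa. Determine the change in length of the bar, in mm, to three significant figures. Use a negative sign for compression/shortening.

-1.06 mm

A = 1292 mm².
δ_mech = NL/(AE) = -107000·2590/(1292·203000) = -1.057 mm.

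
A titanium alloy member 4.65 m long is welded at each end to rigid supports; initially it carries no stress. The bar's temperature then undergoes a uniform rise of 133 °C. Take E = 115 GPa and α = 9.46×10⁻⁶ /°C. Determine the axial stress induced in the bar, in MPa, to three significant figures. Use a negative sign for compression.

Free thermal expansion αLΔT = 9.46e-6 · 4650 · 133 = 5.851 mm.
The walls impose strain ε = −(5.851)/4650 = -1.2582e-03; σ = Eε = 115000 · -1.2582e-03 = -144.7 MPa.

-145 MPa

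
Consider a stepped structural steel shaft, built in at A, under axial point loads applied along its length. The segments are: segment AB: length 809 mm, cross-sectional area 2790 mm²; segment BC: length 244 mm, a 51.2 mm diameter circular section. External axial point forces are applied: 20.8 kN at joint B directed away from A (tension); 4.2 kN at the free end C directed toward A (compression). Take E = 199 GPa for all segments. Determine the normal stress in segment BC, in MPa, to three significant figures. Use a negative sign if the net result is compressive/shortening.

Internal axial forces (sectioning from the free end, tension +): N_BC = -4.2 kN, N_AB = 16.6 kN.
A_BC = 2059 mm².
σ_BC = N_BC/A_BC = -4200/2059 = -2.04 MPa.

-2.04 MPa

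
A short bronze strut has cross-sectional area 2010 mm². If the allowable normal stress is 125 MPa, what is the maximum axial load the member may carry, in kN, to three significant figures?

251 kN

P_max = σ_allow · A = 125 · 2010 = 251200 N = 251.2 kN.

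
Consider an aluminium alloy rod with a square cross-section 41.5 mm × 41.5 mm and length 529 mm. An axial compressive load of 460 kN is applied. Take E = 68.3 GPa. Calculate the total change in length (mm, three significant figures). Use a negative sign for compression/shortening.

-2.07 mm

A = 1722 mm².
δ_mech = NL/(AE) = -460000·529/(1722·68300) = -2.069 mm.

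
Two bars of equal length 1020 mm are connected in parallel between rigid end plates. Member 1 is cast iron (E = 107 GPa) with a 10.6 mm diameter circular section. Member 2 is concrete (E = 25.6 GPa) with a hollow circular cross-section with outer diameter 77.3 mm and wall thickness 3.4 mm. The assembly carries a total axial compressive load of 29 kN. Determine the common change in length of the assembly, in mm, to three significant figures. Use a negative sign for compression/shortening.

A_1 = 88.25 mm².
A_2 = 789.4 mm².
Equal strain + equilibrium ⇒ each member carries load in proportion to AE: A₁E₁ = 9442000 N, A₂E₂ = 20210000 N, ΣAE = 29650000 N.
δ = PL/ΣAE = -29000·1020/29650000 = -0.9976 mm.

-0.998 mm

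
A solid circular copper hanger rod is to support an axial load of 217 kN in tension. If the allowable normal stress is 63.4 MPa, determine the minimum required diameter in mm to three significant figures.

Required area A ≥ P/σ_allow = 217000/63.4 = 3423 mm².
For a solid circular section, d ≥ √(4A/π) = 66.01 mm.

66.0 mm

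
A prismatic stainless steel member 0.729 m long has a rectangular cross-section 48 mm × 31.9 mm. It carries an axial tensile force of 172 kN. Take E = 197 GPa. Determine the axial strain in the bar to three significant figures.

A = 1531 mm².
σ = N/A = 112.3 MPa; ε = σ/E = 112.3/197000 = 5.702e-04.

5.70e-04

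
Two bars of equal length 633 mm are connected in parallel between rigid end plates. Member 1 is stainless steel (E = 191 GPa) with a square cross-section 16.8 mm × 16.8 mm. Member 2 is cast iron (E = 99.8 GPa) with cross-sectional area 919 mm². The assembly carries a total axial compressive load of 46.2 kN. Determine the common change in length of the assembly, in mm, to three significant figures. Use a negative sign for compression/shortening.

A_1 = 282.2 mm².
Equal strain + equilibrium ⇒ each member carries load in proportion to AE: A₁E₁ = 53910000 N, A₂E₂ = 91720000 N, ΣAE = 145600000 N.
δ = PL/ΣAE = -46200·633/145600000 = -0.2008 mm.

-0.201 mm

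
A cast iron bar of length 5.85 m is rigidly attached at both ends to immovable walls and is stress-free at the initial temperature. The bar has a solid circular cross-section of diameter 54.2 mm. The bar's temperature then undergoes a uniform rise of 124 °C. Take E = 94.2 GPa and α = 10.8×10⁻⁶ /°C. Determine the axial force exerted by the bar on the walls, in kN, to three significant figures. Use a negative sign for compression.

Free thermal expansion αLΔT = 10.8e-6 · 5850 · 124 = 7.834 mm.
The walls impose strain ε = −(7.834)/5850 = -1.3392e-03; σ = Eε = 94200 · -1.3392e-03 = -126.2 MPa.
Wall reaction R = σ·A = -126.2·2307 = -291100 N = -291.1 kN.

-291 kN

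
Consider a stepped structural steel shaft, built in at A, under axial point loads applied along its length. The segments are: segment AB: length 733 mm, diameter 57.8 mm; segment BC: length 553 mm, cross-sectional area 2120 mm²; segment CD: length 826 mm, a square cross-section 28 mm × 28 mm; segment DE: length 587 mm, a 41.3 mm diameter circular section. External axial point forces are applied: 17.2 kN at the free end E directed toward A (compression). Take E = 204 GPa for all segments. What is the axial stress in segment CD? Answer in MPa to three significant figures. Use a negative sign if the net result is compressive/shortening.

Internal axial forces (sectioning from the free end, tension +): N_DE = -17.2 kN, N_CD = -17.2 kN, N_BC = -17.2 kN, N_AB = -17.2 kN.
A_CD = 784 mm².
σ_CD = N_CD/A_CD = -17200/784 = -21.94 MPa.

-21.9 MPa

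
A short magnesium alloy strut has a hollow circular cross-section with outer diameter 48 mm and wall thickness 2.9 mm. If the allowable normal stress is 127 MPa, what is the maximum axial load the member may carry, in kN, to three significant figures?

A = 410.9 mm².
P_max = σ_allow · A = 127 · 410.9 = 52180 N = 52.18 kN.

52.2 kN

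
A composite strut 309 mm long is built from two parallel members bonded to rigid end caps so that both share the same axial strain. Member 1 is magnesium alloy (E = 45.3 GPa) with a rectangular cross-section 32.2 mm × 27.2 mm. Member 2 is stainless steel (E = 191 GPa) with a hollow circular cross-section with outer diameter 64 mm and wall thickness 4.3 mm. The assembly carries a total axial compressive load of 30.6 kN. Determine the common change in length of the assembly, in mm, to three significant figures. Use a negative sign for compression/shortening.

-0.0488 mm

A_1 = 875.8 mm².
A_2 = 806.5 mm².
Equal strain + equilibrium ⇒ each member carries load in proportion to AE: A₁E₁ = 39680000 N, A₂E₂ = 154000000 N, ΣAE = 193700000 N.
δ = PL/ΣAE = -30600·309/193700000 = -0.04881 mm.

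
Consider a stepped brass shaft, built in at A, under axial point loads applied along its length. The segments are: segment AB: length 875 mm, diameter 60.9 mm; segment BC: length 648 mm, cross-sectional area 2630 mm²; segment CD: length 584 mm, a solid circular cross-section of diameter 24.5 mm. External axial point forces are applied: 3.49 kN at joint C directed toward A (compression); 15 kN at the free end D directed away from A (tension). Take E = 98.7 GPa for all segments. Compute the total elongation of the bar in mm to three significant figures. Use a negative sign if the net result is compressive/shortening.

0.252 mm

Internal axial forces (sectioning from the free end, tension +): N_CD = 15 kN, N_BC = 11.51 kN, N_AB = 11.51 kN.
A_AB = 2913 mm².
A_CD = 471.4 mm².
δ_AB = 11510·875/(2913·98700) = 0.03503 mm
δ_BC = 11510·648/(2630·98700) = 0.02873 mm
δ_CD = 15000·584/(471.4·98700) = 0.1883 mm
δ = Σδ_i = 0.252 mm.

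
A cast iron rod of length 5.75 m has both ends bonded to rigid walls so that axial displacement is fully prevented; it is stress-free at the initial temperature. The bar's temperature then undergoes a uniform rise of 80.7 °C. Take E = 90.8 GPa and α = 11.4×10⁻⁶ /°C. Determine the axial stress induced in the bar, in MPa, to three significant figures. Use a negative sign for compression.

-83.5 MPa

Free thermal expansion αLΔT = 11.4e-6 · 5750 · 80.7 = 5.29 mm.
The walls impose strain ε = −(5.29)/5750 = -9.1998e-04; σ = Eε = 90800 · -9.1998e-04 = -83.53 MPa.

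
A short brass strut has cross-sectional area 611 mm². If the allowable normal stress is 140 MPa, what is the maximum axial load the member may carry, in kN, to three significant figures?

85.5 kN

P_max = σ_allow · A = 140 · 611 = 85540 N = 85.54 kN.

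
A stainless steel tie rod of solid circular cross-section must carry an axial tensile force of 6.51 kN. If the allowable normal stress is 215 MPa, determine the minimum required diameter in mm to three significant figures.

6.21 mm

Required area A ≥ P/σ_allow = 6510/215 = 30.28 mm².
For a solid circular section, d ≥ √(4A/π) = 6.209 mm.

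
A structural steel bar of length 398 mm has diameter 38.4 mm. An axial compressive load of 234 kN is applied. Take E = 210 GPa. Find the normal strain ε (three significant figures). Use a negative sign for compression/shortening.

-9.62e-04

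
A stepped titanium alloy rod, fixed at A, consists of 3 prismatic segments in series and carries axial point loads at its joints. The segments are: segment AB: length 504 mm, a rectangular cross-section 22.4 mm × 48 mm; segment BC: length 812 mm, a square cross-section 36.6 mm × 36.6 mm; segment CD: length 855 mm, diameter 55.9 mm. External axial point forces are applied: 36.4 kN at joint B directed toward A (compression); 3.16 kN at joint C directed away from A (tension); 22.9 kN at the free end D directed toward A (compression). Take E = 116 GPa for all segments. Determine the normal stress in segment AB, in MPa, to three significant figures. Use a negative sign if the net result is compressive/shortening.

-52.2 MPa

Internal axial forces (sectioning from the free end, tension +): N_CD = -22.9 kN, N_BC = -19.74 kN, N_AB = -56.14 kN.
A_AB = 1075 mm².
σ_AB = N_AB/A_AB = -56140/1075 = -52.21 MPa.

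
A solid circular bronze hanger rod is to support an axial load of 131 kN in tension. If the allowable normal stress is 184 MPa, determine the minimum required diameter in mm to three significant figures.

30.1 mm

Required area A ≥ P/σ_allow = 131000/184 = 712 mm².
For a solid circular section, d ≥ √(4A/π) = 30.11 mm.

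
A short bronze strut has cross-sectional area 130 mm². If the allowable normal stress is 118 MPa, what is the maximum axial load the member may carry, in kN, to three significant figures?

P_max = σ_allow · A = 118 · 130 = 15340 N = 15.34 kN.

15.3 kN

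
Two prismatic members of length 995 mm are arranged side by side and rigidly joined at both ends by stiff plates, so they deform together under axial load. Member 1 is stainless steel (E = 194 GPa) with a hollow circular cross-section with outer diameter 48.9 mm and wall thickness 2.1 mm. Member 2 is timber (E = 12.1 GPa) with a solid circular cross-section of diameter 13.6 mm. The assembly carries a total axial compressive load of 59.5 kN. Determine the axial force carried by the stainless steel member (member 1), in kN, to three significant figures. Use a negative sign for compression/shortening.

A_1 = 308.8 mm².
A_2 = 145.3 mm².
Equal strain + equilibrium ⇒ each member carries load in proportion to AE: A₁E₁ = 59900000 N, A₂E₂ = 1758000 N, ΣAE = 61660000 N.
F₁ = P·A₁E₁/ΣAE = -59500·59900000/61660000 = -57800 N.

-57.8 kN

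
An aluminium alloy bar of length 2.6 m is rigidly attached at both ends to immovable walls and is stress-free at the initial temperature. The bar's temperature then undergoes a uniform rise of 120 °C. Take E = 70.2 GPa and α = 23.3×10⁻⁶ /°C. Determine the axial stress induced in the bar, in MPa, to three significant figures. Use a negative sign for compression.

Free thermal expansion αLΔT = 23.3e-6 · 2600 · 120 = 7.27 mm.
The walls impose strain ε = −(7.27)/2600 = -2.7960e-03; σ = Eε = 70200 · -2.7960e-03 = -196.3 MPa.

-196 MPa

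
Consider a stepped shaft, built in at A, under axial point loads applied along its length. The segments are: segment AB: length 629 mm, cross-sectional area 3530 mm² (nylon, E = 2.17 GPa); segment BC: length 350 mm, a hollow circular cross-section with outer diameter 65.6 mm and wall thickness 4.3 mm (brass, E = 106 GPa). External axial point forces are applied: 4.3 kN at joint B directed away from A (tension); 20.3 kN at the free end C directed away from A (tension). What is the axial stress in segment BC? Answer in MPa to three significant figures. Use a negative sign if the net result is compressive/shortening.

Internal axial forces (sectioning from the free end, tension +): N_BC = 20.3 kN, N_AB = 24.6 kN.
A_BC = 828.1 mm².
σ_BC = N_BC/A_BC = 20300/828.1 = 24.51 MPa.

24.5 MPa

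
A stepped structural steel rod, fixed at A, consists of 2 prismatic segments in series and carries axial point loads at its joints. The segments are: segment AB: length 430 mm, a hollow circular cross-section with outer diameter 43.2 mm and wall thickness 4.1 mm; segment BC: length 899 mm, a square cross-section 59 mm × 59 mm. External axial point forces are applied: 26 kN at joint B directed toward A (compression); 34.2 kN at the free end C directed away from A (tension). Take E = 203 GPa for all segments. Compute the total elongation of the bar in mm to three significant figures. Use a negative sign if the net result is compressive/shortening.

0.0780 mm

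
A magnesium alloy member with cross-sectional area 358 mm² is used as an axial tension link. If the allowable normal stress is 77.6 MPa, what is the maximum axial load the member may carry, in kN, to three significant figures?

27.8 kN

P_max = σ_allow · A = 77.6 · 358 = 27780 N = 27.78 kN.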